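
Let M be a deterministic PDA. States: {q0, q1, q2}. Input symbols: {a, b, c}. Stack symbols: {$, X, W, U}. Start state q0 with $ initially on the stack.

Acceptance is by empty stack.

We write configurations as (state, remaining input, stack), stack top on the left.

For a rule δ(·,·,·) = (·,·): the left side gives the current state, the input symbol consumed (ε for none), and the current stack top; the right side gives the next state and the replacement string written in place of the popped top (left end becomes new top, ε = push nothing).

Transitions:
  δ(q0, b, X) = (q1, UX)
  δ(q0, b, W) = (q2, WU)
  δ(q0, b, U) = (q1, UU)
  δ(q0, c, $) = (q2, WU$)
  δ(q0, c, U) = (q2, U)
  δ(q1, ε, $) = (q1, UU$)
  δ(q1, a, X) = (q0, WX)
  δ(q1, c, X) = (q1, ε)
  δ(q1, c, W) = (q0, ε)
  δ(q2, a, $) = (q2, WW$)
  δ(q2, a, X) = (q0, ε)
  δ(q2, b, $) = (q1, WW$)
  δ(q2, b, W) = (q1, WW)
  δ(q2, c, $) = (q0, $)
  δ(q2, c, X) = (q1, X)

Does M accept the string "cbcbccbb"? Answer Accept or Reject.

(q0, cbcbccbb, $)
  read c, top $: go to q2, push WU$ → (q2, bcbccbb, WU$)
  read b, top W: go to q1, push WW → (q1, cbccbb, WWU$)
  read c, top W: go to q0, push ε → (q0, bccbb, WU$)
  read b, top W: go to q2, push WU → (q2, ccbb, WUU$)
No transition applies at (q2, ccbb, WUU$); input not fully consumed.

Reject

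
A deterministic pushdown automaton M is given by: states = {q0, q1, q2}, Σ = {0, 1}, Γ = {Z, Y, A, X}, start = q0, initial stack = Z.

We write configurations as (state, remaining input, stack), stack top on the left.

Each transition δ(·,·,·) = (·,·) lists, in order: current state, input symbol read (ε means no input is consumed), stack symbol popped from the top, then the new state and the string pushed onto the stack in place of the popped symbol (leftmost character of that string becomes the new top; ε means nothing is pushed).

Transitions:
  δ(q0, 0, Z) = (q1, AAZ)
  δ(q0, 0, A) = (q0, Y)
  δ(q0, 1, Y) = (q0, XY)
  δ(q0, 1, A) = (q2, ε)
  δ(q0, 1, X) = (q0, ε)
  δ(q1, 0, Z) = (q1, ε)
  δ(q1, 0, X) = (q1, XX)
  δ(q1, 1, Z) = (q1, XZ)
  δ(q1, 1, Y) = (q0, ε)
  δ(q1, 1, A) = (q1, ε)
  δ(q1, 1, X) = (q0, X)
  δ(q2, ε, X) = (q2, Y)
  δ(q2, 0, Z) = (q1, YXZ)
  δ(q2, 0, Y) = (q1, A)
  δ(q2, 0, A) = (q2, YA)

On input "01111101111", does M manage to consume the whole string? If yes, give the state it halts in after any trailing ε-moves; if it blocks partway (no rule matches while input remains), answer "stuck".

(q0, 01111101111, Z)
  read 0, top Z: go to q1, push AAZ → (q1, 1111101111, AAZ)
  read 1, top A: go to q1, push ε → (q1, 111101111, AZ)
  read 1, top A: go to q1, push ε → (q1, 11101111, Z)
  read 1, top Z: go to q1, push XZ → (q1, 1101111, XZ)
  read 1, top X: go to q0, push X → (q0, 101111, XZ)
  read 1, top X: go to q0, push ε → (q0, 01111, Z)
  read 0, top Z: go to q1, push AAZ → (q1, 1111, AAZ)
  read 1, top A: go to q1, push ε → (q1, 111, AZ)
  read 1, top A: go to q1, push ε → (q1, 11, Z)
  read 1, top Z: go to q1, push XZ → (q1, 1, XZ)
  read 1, top X: go to q0, push X → (q0, ε, XZ)
All input consumed; M is in state q0.

q0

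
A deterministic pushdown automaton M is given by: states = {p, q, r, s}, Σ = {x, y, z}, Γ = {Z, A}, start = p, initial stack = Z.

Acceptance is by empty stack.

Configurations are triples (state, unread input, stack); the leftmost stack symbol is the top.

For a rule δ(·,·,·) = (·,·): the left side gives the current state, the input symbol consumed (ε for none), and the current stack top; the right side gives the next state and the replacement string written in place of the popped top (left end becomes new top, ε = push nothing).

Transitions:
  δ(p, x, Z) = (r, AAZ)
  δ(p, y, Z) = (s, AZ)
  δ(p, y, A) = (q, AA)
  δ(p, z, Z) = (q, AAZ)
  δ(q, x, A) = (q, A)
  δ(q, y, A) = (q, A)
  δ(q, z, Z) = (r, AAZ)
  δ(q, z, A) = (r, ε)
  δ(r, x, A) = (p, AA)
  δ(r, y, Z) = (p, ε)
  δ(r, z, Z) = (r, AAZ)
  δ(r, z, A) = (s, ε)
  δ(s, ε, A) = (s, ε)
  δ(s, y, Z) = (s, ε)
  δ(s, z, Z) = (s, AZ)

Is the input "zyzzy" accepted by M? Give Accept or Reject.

Accept

(p, zyzzy, Z)
  read z, top Z: go to q, push AAZ → (q, yzzy, AAZ)
  read y, top A: go to q, push A → (q, zzy, AAZ)
  read z, top A: go to r, push ε → (r, zy, AZ)
  read z, top A: go to s, push ε → (s, y, Z)
  read y, top Z: go to s, push ε → (s, ε, ε)
All input consumed and the stack is empty.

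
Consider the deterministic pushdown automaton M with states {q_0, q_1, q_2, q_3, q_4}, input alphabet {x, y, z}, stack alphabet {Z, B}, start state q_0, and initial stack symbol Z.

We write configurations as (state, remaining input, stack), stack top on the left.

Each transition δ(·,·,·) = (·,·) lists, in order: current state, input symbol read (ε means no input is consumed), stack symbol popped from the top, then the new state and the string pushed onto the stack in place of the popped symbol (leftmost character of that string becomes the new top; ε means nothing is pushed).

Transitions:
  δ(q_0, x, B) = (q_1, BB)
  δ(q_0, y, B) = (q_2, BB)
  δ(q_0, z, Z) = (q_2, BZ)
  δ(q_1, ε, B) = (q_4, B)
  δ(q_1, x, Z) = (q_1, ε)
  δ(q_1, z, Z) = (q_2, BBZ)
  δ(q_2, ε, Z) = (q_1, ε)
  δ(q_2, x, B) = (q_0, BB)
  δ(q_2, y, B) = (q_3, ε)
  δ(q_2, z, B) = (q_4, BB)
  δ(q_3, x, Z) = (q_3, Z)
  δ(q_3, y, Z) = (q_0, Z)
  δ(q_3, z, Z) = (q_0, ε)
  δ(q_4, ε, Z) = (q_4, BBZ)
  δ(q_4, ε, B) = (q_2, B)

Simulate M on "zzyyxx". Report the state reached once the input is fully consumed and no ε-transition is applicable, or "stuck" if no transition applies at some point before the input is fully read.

stuck

(q_0, zzyyxx, Z)
  read z, top Z: go to q_2, push BZ → (q_2, zyyxx, BZ)
  read z, top B: go to q_4, push BB → (q_4, yyxx, BBZ)
  ε-move, top B: go to q_2, push B → (q_2, yyxx, BBZ)
  read y, top B: go to q_3, push ε → (q_3, yxx, BZ)
No transition for (q_3, y, top B); M blocks with input yxx remaining.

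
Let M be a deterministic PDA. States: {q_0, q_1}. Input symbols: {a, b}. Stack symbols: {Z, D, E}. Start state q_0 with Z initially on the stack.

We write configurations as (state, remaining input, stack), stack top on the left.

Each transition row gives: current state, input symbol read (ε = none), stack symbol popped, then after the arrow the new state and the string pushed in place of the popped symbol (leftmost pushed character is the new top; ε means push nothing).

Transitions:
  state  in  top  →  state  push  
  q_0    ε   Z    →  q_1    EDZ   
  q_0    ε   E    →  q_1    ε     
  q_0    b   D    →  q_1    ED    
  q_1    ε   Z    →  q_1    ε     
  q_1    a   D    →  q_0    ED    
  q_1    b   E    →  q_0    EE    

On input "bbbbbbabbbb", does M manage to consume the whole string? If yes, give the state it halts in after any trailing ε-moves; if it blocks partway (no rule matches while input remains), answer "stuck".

stuck

(q_0, bbbbbbabbbb, Z)
  ε-move, top Z: go to q_1, push EDZ → (q_1, bbbbbbabbbb, EDZ)
  read b, top E: go to q_0, push EE → (q_0, bbbbbabbbb, EEDZ)
  ε-move, top E: go to q_1, push ε → (q_1, bbbbbabbbb, EDZ)
  read b, top E: go to q_0, push EE → (q_0, bbbbabbbb, EEDZ)
  ε-move, top E: go to q_1, push ε → (q_1, bbbbabbbb, EDZ)
  read b, top E: go to q_0, push EE → (q_0, bbbabbbb, EEDZ)
  ε-move, top E: go to q_1, push ε → (q_1, bbbabbbb, EDZ)
  read b, top E: go to q_0, push EE → (q_0, bbabbbb, EEDZ)
  ε-move, top E: go to q_1, push ε → (q_1, bbabbbb, EDZ)
  read b, top E: go to q_0, push EE → (q_0, babbbb, EEDZ)
  ε-move, top E: go to q_1, push ε → (q_1, babbbb, EDZ)
  read b, top E: go to q_0, push EE → (q_0, abbbb, EEDZ)
  ε-move, top E: go to q_1, push ε → (q_1, abbbb, EDZ)
No transition for (q_1, a, top E); M blocks with input abbbb remaining.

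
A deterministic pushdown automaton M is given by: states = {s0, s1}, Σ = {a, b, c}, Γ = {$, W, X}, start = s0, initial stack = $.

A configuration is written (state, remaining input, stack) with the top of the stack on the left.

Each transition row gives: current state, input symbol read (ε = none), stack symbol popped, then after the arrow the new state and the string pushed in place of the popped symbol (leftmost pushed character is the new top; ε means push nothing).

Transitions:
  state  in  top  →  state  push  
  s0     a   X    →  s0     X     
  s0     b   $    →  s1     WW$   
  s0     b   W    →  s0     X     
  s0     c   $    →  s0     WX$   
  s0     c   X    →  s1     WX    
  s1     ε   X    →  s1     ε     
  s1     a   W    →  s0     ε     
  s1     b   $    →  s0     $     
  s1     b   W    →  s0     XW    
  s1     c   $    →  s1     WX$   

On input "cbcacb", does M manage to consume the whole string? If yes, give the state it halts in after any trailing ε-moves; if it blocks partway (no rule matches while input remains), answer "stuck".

(s0, cbcacb, $)
  read c, top $: go to s0, push WX$ → (s0, bcacb, WX$)
  read b, top W: go to s0, push X → (s0, cacb, XX$)
  read c, top X: go to s1, push WX → (s1, acb, WXX$)
  read a, top W: go to s0, push ε → (s0, cb, XX$)
  read c, top X: go to s1, push WX → (s1, b, WXX$)
  read b, top W: go to s0, push XW → (s0, ε, XWXX$)
All input consumed; M is in state s0.

s0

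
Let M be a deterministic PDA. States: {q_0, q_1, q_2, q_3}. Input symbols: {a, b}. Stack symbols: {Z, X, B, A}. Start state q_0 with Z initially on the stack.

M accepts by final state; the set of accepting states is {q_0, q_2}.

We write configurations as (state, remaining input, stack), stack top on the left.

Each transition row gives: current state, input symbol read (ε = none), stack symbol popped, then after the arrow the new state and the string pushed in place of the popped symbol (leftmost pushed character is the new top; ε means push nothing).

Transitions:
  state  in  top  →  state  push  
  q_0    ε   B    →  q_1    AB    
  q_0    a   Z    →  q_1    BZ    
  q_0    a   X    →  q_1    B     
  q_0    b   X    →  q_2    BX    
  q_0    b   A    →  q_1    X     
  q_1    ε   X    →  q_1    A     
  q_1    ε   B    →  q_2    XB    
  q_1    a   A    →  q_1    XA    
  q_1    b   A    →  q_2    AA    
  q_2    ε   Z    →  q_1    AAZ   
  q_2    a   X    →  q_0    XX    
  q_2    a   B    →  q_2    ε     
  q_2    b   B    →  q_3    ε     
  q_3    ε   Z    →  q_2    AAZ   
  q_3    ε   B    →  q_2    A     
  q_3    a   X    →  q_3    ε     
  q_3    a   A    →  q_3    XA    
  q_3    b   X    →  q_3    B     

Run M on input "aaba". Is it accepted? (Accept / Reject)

(q_0, aaba, Z)
  read a, top Z: go to q_1, push BZ → (q_1, aba, BZ)
  ε-move, top B: go to q_2, push XB → (q_2, aba, XBZ)
  read a, top X: go to q_0, push XX → (q_0, ba, XXBZ)
  read b, top X: go to q_2, push BX → (q_2, a, BXXBZ)
  read a, top B: go to q_2, push ε → (q_2, ε, XXBZ)
All input consumed; state q_2 ∈ F.

Accept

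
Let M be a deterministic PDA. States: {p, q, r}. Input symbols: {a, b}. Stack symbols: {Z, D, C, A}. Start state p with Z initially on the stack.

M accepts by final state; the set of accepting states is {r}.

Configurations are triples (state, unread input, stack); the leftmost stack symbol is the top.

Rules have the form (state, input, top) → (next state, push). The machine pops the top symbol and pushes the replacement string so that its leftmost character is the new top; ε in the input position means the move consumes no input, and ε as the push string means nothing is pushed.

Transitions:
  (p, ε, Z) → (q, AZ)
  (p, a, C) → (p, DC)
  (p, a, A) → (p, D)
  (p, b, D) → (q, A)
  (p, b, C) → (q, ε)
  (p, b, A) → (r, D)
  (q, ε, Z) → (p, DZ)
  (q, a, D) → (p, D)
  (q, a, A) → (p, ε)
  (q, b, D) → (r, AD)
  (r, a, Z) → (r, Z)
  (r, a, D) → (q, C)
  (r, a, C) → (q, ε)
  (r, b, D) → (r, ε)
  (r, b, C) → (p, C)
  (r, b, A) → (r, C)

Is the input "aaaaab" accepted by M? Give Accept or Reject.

Reject

(p, aaaaab, Z) ⊢ (q, aaaaab, AZ) ⊢ (p, aaaab, Z) ⊢ (q, aaaab, AZ) ⊢ (p, aaab, Z) ⊢ (q, aaab, AZ) ⊢ (p, aab, Z) ⊢ (q, aab, AZ) ⊢ (p, ab, Z) ⊢ (q, ab, AZ) ⊢ (p, b, Z) ⊢ (q, b, AZ)
No transition applies at (q, b, AZ); input not fully consumed.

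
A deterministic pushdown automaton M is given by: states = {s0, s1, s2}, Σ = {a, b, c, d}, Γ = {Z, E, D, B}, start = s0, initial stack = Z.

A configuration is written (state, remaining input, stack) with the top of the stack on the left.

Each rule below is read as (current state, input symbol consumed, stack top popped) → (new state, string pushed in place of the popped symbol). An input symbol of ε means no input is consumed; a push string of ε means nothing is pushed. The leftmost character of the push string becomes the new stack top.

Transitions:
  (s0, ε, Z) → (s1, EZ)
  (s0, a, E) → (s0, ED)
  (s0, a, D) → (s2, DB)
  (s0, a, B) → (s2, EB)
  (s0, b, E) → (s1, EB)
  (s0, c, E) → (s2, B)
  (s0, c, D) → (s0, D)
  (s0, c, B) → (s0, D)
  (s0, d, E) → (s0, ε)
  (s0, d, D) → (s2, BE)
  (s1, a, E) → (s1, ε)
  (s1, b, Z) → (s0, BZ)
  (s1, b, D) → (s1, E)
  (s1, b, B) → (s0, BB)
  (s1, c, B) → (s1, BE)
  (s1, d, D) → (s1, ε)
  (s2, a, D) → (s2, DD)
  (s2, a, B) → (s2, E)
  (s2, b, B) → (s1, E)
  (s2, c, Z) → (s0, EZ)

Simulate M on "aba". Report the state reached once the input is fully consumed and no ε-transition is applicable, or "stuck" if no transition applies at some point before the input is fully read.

(s0, aba, Z)
  ε-move, top Z: go to s1, push EZ → (s1, aba, EZ)
  read a, top E: go to s1, push ε → (s1, ba, Z)
  read b, top Z: go to s0, push BZ → (s0, a, BZ)
  read a, top B: go to s2, push EB → (s2, ε, EBZ)
All input consumed; M is in state s2.

s2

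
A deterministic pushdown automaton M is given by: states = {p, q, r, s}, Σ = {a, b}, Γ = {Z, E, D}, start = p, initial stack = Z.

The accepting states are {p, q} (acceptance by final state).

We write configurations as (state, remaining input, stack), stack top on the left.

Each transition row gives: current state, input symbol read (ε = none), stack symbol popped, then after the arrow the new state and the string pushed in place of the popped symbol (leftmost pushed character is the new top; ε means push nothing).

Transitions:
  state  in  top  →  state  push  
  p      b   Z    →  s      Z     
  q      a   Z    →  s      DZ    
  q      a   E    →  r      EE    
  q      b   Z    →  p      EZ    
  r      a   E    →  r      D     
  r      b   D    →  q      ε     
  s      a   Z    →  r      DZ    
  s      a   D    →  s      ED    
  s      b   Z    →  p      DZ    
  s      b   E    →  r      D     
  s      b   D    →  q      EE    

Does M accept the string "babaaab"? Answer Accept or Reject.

(p, babaaab, Z)
  read b, top Z: go to s, push Z → (s, abaaab, Z)
  read a, top Z: go to r, push DZ → (r, baaab, DZ)
  read b, top D: go to q, push ε → (q, aaab, Z)
  read a, top Z: go to s, push DZ → (s, aab, DZ)
  read a, top D: go to s, push ED → (s, ab, EDZ)
No transition applies at (s, ab, EDZ); input not fully consumed.

Reject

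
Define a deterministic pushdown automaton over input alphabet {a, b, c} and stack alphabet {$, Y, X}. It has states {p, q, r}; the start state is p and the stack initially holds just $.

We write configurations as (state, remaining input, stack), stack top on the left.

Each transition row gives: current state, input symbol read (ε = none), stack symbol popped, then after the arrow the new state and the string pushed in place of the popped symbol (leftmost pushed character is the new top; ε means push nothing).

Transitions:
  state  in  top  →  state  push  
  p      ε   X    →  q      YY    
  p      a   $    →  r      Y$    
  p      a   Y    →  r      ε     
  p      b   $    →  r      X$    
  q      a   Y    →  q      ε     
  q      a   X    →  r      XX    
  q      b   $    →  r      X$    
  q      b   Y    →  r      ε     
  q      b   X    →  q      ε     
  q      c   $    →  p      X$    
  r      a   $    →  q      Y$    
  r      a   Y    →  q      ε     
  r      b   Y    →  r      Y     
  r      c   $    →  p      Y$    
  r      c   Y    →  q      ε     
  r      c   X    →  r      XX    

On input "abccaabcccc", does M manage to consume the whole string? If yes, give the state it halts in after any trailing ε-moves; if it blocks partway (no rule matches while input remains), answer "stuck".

(p, abccaabcccc, $)
  read a, top $: go to r, push Y$ → (r, bccaabcccc, Y$)
  read b, top Y: go to r, push Y → (r, ccaabcccc, Y$)
  read c, top Y: go to q, push ε → (q, caabcccc, $)
  read c, top $: go to p, push X$ → (p, aabcccc, X$)
  ε-move, top X: go to q, push YY → (q, aabcccc, YY$)
  read a, top Y: go to q, push ε → (q, abcccc, Y$)
  read a, top Y: go to q, push ε → (q, bcccc, $)
  read b, top $: go to r, push X$ → (r, cccc, X$)
  read c, top X: go to r, push XX → (r, ccc, XX$)
  read c, top X: go to r, push XX → (r, cc, XXX$)
  read c, top X: go to r, push XX → (r, c, XXXX$)
  read c, top X: go to r, push XX → (r, ε, XXXXX$)
All input consumed; M is in state r.

r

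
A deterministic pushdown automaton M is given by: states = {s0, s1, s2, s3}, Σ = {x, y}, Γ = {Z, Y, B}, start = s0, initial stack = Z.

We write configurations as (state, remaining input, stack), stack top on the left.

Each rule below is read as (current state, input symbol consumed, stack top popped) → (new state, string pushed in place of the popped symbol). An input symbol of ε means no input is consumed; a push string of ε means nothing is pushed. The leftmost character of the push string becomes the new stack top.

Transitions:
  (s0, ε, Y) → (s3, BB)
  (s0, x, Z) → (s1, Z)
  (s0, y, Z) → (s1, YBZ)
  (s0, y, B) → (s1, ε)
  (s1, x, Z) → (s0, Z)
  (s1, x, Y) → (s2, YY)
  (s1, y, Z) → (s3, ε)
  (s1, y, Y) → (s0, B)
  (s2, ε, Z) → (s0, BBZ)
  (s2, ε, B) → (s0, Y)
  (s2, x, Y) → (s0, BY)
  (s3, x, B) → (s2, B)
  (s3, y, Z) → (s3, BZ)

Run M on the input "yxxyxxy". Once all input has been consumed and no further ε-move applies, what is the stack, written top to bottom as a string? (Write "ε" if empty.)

YYYBZ

(s0, yxxyxxy, Z)
  read y, top Z: go to s1, push YBZ → (s1, xxyxxy, YBZ)
  read x, top Y: go to s2, push YY → (s2, xyxxy, YYBZ)
  read x, top Y: go to s0, push BY → (s0, yxxy, BYYBZ)
  read y, top B: go to s1, push ε → (s1, xxy, YYBZ)
  read x, top Y: go to s2, push YY → (s2, xy, YYYBZ)
  read x, top Y: go to s0, push BY → (s0, y, BYYYBZ)
  read y, top B: go to s1, push ε → (s1, ε, YYYBZ)
All input consumed in state s1 with stack YYYBZ.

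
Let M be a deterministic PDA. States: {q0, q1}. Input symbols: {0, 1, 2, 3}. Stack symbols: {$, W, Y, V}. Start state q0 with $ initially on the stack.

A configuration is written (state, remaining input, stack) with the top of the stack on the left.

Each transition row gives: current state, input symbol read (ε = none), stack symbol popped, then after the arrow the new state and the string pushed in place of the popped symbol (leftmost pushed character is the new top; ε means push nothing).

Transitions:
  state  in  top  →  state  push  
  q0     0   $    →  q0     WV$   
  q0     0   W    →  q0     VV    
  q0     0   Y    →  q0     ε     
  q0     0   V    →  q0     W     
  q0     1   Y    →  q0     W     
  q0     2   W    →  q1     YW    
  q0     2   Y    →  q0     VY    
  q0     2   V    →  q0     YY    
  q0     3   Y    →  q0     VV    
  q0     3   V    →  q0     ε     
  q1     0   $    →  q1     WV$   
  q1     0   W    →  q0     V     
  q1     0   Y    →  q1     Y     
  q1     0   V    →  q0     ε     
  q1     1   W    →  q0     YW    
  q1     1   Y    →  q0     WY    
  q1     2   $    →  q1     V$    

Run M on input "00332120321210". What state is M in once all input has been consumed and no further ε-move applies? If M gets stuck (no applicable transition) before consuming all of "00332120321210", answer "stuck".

stuck

(q0, 00332120321210, $) ⊢ (q0, 0332120321210, WV$) ⊢ (q0, 332120321210, VVV$) ⊢ (q0, 32120321210, VV$) ⊢ (q0, 2120321210, V$) ⊢ (q0, 120321210, YY$) ⊢ (q0, 20321210, WY$) ⊢ (q1, 0321210, YWY$) ⊢ (q1, 321210, YWY$)
No transition for (q1, 3, top Y); M blocks with input 321210 remaining.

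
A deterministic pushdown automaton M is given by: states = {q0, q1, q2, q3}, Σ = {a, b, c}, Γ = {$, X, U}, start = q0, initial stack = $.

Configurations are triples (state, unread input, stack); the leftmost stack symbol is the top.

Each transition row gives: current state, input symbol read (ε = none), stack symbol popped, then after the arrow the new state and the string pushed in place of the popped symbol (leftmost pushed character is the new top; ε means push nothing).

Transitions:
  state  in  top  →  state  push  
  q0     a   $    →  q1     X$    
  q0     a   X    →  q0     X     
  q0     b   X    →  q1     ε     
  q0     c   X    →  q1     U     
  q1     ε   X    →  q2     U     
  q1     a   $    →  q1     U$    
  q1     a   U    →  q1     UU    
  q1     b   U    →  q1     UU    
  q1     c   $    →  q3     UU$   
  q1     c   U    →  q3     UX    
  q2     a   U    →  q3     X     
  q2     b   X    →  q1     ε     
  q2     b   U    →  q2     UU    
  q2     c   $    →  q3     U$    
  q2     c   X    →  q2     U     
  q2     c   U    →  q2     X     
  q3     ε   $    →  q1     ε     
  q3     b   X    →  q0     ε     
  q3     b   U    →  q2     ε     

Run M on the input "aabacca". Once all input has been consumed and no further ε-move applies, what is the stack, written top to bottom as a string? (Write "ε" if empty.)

X$

(q0, aabacca, $) ⊢ (q1, abacca, X$) ⊢ (q2, abacca, U$) ⊢ (q3, bacca, X$) ⊢ (q0, acca, $) ⊢ (q1, cca, X$) ⊢ (q2, cca, U$) ⊢ (q2, ca, X$) ⊢ (q2, a, U$) ⊢ (q3, ε, X$)
All input consumed in state q3 with stack X$.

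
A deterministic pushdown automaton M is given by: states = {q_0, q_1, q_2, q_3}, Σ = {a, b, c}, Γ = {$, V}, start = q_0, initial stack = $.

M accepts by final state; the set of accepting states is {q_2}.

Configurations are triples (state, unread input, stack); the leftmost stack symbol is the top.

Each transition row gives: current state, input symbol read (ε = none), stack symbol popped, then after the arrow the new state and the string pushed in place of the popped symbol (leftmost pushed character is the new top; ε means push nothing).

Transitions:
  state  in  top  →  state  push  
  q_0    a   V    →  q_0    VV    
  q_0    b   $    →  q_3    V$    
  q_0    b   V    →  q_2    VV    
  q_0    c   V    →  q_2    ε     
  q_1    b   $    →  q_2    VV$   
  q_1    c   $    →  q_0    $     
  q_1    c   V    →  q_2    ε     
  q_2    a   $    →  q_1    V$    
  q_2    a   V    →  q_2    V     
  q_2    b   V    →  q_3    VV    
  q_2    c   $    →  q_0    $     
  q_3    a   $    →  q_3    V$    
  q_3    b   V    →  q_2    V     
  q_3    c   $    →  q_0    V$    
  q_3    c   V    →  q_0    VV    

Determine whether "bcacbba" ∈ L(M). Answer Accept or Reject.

(q_0, bcacbba, $)
  read b, top $: go to q_3, push V$ → (q_3, cacbba, V$)
  read c, top V: go to q_0, push VV → (q_0, acbba, VV$)
  read a, top V: go to q_0, push VV → (q_0, cbba, VVV$)
  read c, top V: go to q_2, push ε → (q_2, bba, VV$)
  read b, top V: go to q_3, push VV → (q_3, ba, VVV$)
  read b, top V: go to q_2, push V → (q_2, a, VVV$)
  read a, top V: go to q_2, push V → (q_2, ε, VVV$)
All input consumed; state q_2 ∈ F.

Accept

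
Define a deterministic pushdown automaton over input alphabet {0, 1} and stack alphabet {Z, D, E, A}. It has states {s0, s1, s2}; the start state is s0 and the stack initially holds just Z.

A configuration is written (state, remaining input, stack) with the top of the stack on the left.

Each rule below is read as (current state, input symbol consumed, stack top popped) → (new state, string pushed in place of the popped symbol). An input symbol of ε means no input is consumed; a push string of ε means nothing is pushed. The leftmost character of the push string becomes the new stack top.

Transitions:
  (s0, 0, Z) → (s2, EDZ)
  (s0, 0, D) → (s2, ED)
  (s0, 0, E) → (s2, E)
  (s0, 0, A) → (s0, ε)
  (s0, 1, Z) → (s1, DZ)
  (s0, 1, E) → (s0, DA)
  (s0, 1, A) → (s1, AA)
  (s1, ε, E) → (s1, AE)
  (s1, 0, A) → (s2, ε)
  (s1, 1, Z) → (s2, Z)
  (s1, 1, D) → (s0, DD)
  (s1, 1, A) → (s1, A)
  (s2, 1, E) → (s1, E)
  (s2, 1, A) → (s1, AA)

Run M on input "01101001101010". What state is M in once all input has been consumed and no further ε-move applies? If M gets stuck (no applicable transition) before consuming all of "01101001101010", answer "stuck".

(s0, 01101001101010, Z)
  read 0, top Z: go to s2, push EDZ → (s2, 1101001101010, EDZ)
  read 1, top E: go to s1, push E → (s1, 101001101010, EDZ)
  ε-move, top E: go to s1, push AE → (s1, 101001101010, AEDZ)
  read 1, top A: go to s1, push A → (s1, 01001101010, AEDZ)
  read 0, top A: go to s2, push ε → (s2, 1001101010, EDZ)
  read 1, top E: go to s1, push E → (s1, 001101010, EDZ)
  ε-move, top E: go to s1, push AE → (s1, 001101010, AEDZ)
  read 0, top A: go to s2, push ε → (s2, 01101010, EDZ)
No transition for (s2, 0, top E); M blocks with input 01101010 remaining.

stuck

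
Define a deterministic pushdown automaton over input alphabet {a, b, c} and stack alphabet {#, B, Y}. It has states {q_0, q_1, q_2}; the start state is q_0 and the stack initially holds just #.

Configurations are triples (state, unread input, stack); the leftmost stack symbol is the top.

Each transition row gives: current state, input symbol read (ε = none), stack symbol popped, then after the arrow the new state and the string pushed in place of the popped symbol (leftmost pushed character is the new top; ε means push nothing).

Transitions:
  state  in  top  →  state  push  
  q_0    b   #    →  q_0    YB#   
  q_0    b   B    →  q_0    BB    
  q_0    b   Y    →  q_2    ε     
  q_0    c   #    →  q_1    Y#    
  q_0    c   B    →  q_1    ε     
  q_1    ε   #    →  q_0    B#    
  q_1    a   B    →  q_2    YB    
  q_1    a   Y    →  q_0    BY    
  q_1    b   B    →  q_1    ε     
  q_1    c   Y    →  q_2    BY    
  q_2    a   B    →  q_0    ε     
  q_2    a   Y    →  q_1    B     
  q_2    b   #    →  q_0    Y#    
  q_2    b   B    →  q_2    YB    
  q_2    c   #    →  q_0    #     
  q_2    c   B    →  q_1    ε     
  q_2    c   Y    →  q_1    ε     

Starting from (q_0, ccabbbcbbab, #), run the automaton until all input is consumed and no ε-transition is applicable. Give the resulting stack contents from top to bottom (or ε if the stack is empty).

YB#

(q_0, ccabbbcbbab, #) ⊢ (q_1, cabbbcbbab, Y#) ⊢ (q_2, abbbcbbab, BY#) ⊢ (q_0, bbbcbbab, Y#) ⊢ (q_2, bbcbbab, #) ⊢ (q_0, bcbbab, Y#) ⊢ (q_2, cbbab, #) ⊢ (q_0, bbab, #) ⊢ (q_0, bab, YB#) ⊢ (q_2, ab, B#) ⊢ (q_0, b, #) ⊢ (q_0, ε, YB#)
All input consumed in state q_0 with stack YB#.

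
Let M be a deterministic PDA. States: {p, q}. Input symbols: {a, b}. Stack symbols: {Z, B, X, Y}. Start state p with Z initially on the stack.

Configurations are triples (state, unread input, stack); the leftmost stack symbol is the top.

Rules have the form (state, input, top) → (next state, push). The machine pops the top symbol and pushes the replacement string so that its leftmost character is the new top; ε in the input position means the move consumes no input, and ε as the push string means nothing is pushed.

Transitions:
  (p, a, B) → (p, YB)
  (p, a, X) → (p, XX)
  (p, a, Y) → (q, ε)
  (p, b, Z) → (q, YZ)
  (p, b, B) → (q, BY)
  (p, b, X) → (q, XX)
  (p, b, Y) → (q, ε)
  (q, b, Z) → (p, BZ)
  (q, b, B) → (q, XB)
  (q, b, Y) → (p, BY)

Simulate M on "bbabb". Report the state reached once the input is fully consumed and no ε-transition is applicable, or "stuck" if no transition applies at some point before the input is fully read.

(p, bbabb, Z)
  read b, top Z: go to q, push YZ → (q, babb, YZ)
  read b, top Y: go to p, push BY → (p, abb, BYZ)
  read a, top B: go to p, push YB → (p, bb, YBYZ)
  read b, top Y: go to q, push ε → (q, b, BYZ)
  read b, top B: go to q, push XB → (q, ε, XBYZ)
All input consumed; M is in state q.

q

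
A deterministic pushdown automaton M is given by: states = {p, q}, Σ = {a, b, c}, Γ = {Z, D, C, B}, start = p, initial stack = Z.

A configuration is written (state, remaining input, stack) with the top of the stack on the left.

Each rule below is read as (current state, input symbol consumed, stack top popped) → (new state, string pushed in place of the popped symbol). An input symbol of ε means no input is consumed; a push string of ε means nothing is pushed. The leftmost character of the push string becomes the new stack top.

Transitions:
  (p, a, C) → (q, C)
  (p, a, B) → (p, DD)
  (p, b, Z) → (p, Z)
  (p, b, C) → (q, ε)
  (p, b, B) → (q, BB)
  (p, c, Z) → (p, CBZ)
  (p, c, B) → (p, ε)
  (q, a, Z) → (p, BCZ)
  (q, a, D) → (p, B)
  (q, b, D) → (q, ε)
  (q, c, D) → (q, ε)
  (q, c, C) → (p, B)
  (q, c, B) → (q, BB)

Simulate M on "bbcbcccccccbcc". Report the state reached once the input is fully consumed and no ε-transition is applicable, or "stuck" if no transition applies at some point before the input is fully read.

stuck

(p, bbcbcccccccbcc, Z)
  read b, top Z: go to p, push Z → (p, bcbcccccccbcc, Z)
  read b, top Z: go to p, push Z → (p, cbcccccccbcc, Z)
  read c, top Z: go to p, push CBZ → (p, bcccccccbcc, CBZ)
  read b, top C: go to q, push ε → (q, cccccccbcc, BZ)
  read c, top B: go to q, push BB → (q, ccccccbcc, BBZ)
  read c, top B: go to q, push BB → (q, cccccbcc, BBBZ)
  read c, top B: go to q, push BB → (q, ccccbcc, BBBBZ)
  read c, top B: go to q, push BB → (q, cccbcc, BBBBBZ)
  read c, top B: go to q, push BB → (q, ccbcc, BBBBBBZ)
  read c, top B: go to q, push BB → (q, cbcc, BBBBBBBZ)
  read c, top B: go to q, push BB → (q, bcc, BBBBBBBBZ)
No transition for (q, b, top B); M blocks with input bcc remaining.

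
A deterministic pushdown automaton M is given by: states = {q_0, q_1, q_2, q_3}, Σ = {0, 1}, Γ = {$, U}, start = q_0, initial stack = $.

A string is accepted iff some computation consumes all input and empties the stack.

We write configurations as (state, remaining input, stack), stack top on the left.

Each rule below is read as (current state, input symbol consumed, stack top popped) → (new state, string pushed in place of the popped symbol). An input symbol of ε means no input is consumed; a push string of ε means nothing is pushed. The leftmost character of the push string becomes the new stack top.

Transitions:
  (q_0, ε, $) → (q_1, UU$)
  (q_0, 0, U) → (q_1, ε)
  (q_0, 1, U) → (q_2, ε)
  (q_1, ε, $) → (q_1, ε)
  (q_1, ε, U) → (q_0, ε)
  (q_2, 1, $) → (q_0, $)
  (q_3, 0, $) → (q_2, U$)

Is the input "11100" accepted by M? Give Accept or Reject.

(q_0, 11100, $) ⊢ (q_1, 11100, UU$) ⊢ (q_0, 11100, U$) ⊢ (q_2, 1100, $) ⊢ (q_0, 100, $) ⊢ (q_1, 100, UU$) ⊢ (q_0, 100, U$) ⊢ (q_2, 00, $)
No transition applies at (q_2, 00, $); input not fully consumed.

Reject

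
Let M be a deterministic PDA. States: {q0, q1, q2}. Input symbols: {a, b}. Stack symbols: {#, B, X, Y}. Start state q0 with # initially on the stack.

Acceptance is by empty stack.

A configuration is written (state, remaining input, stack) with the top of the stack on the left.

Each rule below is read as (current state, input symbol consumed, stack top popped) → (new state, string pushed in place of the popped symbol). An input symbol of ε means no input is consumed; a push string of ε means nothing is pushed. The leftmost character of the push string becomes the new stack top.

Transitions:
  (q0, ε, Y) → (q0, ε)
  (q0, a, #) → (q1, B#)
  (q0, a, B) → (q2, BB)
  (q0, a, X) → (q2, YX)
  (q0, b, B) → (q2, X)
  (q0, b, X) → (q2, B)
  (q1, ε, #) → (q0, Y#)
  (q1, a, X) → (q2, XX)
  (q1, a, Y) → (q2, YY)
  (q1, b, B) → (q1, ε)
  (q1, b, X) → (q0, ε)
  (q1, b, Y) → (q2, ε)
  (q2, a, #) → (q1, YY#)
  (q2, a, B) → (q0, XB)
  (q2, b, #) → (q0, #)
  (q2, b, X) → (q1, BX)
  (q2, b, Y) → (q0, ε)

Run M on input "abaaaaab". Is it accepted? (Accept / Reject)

(q0, abaaaaab, #)
  read a, top #: go to q1, push B# → (q1, baaaaab, B#)
  read b, top B: go to q1, push ε → (q1, aaaaab, #)
  ε-move, top #: go to q0, push Y# → (q0, aaaaab, Y#)
  ε-move, top Y: go to q0, push ε → (q0, aaaaab, #)
  read a, top #: go to q1, push B# → (q1, aaaab, B#)
No transition applies at (q1, aaaab, B#); input not fully consumed.

Reject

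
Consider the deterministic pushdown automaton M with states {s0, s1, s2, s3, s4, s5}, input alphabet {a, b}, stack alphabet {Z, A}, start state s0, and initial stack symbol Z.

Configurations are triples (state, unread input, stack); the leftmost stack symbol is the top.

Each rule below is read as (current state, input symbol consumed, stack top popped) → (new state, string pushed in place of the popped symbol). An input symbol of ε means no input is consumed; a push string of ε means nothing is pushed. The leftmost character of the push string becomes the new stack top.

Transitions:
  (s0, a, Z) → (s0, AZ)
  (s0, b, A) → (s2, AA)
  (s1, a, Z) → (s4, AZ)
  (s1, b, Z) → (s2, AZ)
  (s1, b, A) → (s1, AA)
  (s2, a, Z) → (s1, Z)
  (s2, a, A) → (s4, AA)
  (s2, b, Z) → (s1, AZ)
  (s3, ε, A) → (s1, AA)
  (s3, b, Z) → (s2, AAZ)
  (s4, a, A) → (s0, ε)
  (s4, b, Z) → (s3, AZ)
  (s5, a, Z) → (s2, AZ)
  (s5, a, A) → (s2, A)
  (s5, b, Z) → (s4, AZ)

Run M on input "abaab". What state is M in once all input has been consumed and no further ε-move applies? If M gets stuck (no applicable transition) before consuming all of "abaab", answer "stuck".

s2

(s0, abaab, Z)
  read a, top Z: go to s0, push AZ → (s0, baab, AZ)
  read b, top A: go to s2, push AA → (s2, aab, AAZ)
  read a, top A: go to s4, push AA → (s4, ab, AAAZ)
  read a, top A: go to s0, push ε → (s0, b, AAZ)
  read b, top A: go to s2, push AA → (s2, ε, AAAZ)
All input consumed; M is in state s2.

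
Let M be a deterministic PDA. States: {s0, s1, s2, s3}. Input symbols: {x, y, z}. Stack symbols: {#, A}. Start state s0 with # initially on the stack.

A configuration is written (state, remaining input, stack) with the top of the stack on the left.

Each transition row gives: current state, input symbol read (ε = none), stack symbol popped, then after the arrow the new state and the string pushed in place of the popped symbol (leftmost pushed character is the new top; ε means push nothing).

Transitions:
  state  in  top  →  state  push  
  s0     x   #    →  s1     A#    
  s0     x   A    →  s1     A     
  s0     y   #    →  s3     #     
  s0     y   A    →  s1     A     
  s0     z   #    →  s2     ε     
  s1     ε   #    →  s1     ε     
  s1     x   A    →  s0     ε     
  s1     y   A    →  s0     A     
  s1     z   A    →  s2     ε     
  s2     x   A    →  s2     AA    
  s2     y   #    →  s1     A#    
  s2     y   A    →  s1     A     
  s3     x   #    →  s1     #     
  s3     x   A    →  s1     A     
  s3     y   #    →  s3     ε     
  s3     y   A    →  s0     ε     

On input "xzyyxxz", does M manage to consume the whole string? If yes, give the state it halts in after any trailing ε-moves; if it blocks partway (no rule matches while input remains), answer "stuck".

s2

(s0, xzyyxxz, #)
  read x, top #: go to s1, push A# → (s1, zyyxxz, A#)
  read z, top A: go to s2, push ε → (s2, yyxxz, #)
  read y, top #: go to s1, push A# → (s1, yxxz, A#)
  read y, top A: go to s0, push A → (s0, xxz, A#)
  read x, top A: go to s1, push A → (s1, xz, A#)
  read x, top A: go to s0, push ε → (s0, z, #)
  read z, top #: go to s2, push ε → (s2, ε, ε)
All input consumed; M is in state s2.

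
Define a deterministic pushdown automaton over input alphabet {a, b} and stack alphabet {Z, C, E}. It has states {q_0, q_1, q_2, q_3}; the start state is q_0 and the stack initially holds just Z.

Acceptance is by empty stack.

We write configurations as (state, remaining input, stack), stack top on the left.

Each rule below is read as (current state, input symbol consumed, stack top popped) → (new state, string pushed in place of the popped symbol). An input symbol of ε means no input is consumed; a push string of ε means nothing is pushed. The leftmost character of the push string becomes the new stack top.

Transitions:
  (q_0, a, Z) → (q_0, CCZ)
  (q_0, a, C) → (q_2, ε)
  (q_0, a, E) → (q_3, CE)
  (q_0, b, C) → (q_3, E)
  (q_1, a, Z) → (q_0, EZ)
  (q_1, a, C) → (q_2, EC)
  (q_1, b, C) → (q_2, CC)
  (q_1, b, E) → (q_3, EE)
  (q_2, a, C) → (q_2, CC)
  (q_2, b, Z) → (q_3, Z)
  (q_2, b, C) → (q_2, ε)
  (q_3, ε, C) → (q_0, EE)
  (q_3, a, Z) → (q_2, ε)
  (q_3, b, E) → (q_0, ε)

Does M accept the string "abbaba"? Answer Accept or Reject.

Accept

(q_0, abbaba, Z)
  read a, top Z: go to q_0, push CCZ → (q_0, bbaba, CCZ)
  read b, top C: go to q_3, push E → (q_3, baba, ECZ)
  read b, top E: go to q_0, push ε → (q_0, aba, CZ)
  read a, top C: go to q_2, push ε → (q_2, ba, Z)
  read b, top Z: go to q_3, push Z → (q_3, a, Z)
  read a, top Z: go to q_2, push ε → (q_2, ε, ε)
All input consumed and the stack is empty.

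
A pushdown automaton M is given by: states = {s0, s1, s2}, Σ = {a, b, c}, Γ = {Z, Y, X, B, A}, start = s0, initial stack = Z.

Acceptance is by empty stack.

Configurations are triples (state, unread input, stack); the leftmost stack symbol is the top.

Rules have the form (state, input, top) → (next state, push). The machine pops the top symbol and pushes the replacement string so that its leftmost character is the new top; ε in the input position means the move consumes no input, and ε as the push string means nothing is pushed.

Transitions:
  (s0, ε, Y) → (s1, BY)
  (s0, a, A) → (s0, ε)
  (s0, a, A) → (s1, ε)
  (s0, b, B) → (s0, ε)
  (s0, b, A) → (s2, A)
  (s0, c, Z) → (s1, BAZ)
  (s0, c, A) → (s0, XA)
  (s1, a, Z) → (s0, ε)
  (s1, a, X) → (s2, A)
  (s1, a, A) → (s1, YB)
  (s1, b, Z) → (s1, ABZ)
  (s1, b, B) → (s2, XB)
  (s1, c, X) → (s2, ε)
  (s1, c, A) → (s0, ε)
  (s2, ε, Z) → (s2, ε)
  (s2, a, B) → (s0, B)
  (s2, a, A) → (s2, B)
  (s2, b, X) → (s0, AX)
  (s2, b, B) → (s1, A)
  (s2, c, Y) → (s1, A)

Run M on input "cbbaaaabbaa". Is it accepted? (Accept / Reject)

One accepting computation: (s0, cbbaaaabbaa, Z) ⊢ (s1, bbaaaabbaa, BAZ) ⊢ (s2, baaaabbaa, XBAZ) ⊢ (s0, aaaabbaa, AXBAZ) ⊢ (s1, aaabbaa, XBAZ) ⊢ (s2, aabbaa, ABAZ) ⊢ (s2, abbaa, BBAZ) ⊢ (s0, bbaa, BBAZ) ⊢ (s0, baa, BAZ) ⊢ (s0, aa, AZ) ⊢ (s1, a, Z) ⊢ (s0, ε, ε)
All input consumed and the stack is empty.

Accept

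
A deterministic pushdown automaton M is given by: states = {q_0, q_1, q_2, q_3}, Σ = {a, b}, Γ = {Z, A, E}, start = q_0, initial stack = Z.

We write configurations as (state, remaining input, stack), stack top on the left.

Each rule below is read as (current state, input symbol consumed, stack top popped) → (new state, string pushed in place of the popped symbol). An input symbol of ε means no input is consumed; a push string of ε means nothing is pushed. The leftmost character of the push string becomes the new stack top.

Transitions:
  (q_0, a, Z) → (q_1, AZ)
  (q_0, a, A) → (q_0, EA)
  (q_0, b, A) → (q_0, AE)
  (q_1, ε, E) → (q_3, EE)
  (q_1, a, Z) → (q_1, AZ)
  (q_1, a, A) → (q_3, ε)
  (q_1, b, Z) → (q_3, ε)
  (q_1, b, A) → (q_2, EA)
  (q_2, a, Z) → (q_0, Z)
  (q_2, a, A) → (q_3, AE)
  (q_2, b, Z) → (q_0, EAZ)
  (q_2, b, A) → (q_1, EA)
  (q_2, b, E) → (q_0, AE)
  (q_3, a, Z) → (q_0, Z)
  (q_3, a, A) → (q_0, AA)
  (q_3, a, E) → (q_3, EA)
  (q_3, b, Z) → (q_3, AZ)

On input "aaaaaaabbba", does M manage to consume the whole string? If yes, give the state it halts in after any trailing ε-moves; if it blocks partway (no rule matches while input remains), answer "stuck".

(q_0, aaaaaaabbba, Z) ⊢ (q_1, aaaaaabbba, AZ) ⊢ (q_3, aaaaabbba, Z) ⊢ (q_0, aaaabbba, Z) ⊢ (q_1, aaabbba, AZ) ⊢ (q_3, aabbba, Z) ⊢ (q_0, abbba, Z) ⊢ (q_1, bbba, AZ) ⊢ (q_2, bba, EAZ) ⊢ (q_0, ba, AEAZ) ⊢ (q_0, a, AEEAZ) ⊢ (q_0, ε, EAEEAZ)
All input consumed; M is in state q_0.

q_0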